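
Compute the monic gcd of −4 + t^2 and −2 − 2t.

By polynomial division,
  t^2 − 4 = (−(1/2)t + 1/2)(−2t − 2) + (−3)
  −2t − 2 = ((2/3)t + 2/3)(−3) + (0)
The last nonzero remainder is the constant −3, so the polynomials are coprime and gcd = 1.

1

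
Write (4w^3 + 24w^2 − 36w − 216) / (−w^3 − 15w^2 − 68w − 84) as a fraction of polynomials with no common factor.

Euclidean algorithm in ℚ[w]:
  4w^3 + 24w^2 − 36w − 216 = (−4)(−w^3 − 15w^2 − 68w − 84) + (−36w^2 − 308w − 552)
  −w^3 − 15w^2 − 68w − 84 = ((1/36)w + 29/162)(−36w^2 − 308w − 552) + ((200/81)w + 400/27)
  −36w^2 − 308w − 552 = (−(729/50)w − 1863/50)((200/81)w + 400/27) + (0)
Last nonzero remainder: (200/81)w + 400/27. Dividing through by 200/81 gives the monic gcd w + 6.
Cancel w + 6 from numerator and denominator to get the reduced form.

(−4w^2 + 36)/(w^2 + 9w + 14)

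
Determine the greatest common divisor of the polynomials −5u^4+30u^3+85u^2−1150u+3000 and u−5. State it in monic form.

Apply the Euclidean algorithm:
  −5u^4+30u^3+85u^2−1150u+3000 = (−5u^3+5u^2+110u−600)(u−5) + (0)
The last nonzero remainder u−5 is already monic.

u−5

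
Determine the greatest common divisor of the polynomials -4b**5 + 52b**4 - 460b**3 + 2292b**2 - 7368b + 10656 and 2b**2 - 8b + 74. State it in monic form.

Apply the Euclidean algorithm:
  -4b**5 + 52b**4 - 460b**3 + 2292b**2 - 7368b + 10656 = (-2b**3 + 18b**2 - 84b + 144)(2b**2 - 8b + 74) + (0)
Last nonzero remainder: 2b**2 - 8b + 74. Dividing through by 2 gives the monic gcd b**2 - 4b + 37.

b**2 - 4b + 37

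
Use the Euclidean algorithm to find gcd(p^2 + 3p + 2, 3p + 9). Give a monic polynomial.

By polynomial division,
  p^2 + 3p + 2 = ((1/3)p)(3p + 9) + (2)
  3p + 9 = ((3/2)p + 9/2)(2) + (0)
The last nonzero remainder is the constant 2, so the polynomials are coprime and gcd = 1.

1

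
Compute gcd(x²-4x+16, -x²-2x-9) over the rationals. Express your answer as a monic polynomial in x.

1

Apply the Euclidean algorithm:
  x²-4x+16 = (-1)(-x²-2x-9) + (-6x+7)
  -x²-2x-9 = ((1/6)x+19/36)(-6x+7) + (-457/36)
  -6x+7 = ((216/457)x-252/457)(-457/36) + (0)
The last nonzero remainder is the constant -457/36, so the polynomials are coprime and gcd = 1.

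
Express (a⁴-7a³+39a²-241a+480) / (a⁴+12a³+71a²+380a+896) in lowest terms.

(a²-8a+15)/(a²+11a+28)

Repeated division with remainder:
  a⁴-7a³+39a²-241a+480 = (a⁴+12a³+71a²+380a+896) + (-19a³-32a²-621a-416)
  a⁴+12a³+71a²+380a+896 = (-(1/19)a-196/361)(-19a³-32a²-621a-416) + ((7560/361)a²+(7560/361)a+241920/361)
  -19a³-32a²-621a-416 = (-(6859/7560)a-4693/7560)((7560/361)a²+(7560/361)a+241920/361) + (0)
Last nonzero remainder: (7560/361)a²+(7560/361)a+241920/361. Dividing through by 7560/361 gives the monic gcd a²+a+32.
Cancel a²+a+32 from numerator and denominator to get the reduced form.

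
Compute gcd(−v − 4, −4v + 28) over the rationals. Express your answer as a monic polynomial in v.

Apply the Euclidean algorithm:
  −v − 4 = (1/4)(−4v + 28) + (−11)
  −4v + 28 = ((4/11)v − 28/11)(−11) + (0)
The last nonzero remainder is the constant −11, so the polynomials are coprime and gcd = 1.

1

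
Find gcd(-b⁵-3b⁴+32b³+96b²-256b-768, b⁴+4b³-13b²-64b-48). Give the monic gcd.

b³+3b²-16b-48

By polynomial division,
  -b⁵-3b⁴+32b³+96b²-256b-768 = (-b+1)(b⁴+4b³-13b²-64b-48) + (15b³+45b²-240b-720)
  b⁴+4b³-13b²-64b-48 = ((1/15)b+1/15)(15b³+45b²-240b-720) + (0)
Last nonzero remainder: 15b³+45b²-240b-720. Dividing through by 15 gives the monic gcd b³+3b²-16b-48.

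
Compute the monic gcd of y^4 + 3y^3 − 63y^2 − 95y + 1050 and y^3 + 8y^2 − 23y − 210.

Euclidean algorithm in ℚ[y]:
  y^4 + 3y^3 − 63y^2 − 95y + 1050 = (y − 5)(y^3 + 8y^2 − 23y − 210) + (0)
The last nonzero remainder y^3 + 8y^2 − 23y − 210 is already monic.

y^3 + 8y^2 − 23y − 210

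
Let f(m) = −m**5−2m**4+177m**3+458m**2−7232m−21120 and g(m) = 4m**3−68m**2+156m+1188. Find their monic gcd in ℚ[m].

m**2−8m−33

Repeated division with remainder:
  −m**5−2m**4+177m**3+458m**2−7232m−21120 = (−(1/4)m**2−(19/4)m−107/4)(4m**3−68m**2+156m+1188) + (−323m**2+2584m+10659)
  4m**3−68m**2+156m+1188 = (−(4/323)m+36/323)(−323m**2+2584m+10659) + (0)
Last nonzero remainder: −323m**2+2584m+10659. Dividing through by −323 gives the monic gcd m**2−8m−33.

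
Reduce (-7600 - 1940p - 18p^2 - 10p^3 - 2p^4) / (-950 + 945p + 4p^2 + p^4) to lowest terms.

(-8 - 2p)/(-1 + p)

Repeated division with remainder:
  -2p^4 - 10p^3 - 18p^2 - 1940p - 7600 = (-2)(p^4 + 4p^2 + 945p - 950) + (-10p^3 - 10p^2 - 50p - 9500)
  p^4 + 4p^2 + 945p - 950 = (-(1/10)p + 1/10)(-10p^3 - 10p^2 - 50p - 9500) + (0)
Last nonzero remainder: -10p^3 - 10p^2 - 50p - 9500. Dividing through by -10 gives the monic gcd p^3 + p^2 + 5p + 950.
Cancel p^3 + p^2 + 5p + 950 from numerator and denominator to get the reduced form.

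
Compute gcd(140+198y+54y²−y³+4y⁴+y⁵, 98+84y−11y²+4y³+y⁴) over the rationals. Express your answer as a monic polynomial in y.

14+10y−3y²+y³

Apply the Euclidean algorithm:
  y⁵+4y⁴−y³+54y²+198y+140 = (y)(y⁴+4y³−11y²+84y+98) + (10y³−30y²+100y+140)
  y⁴+4y³−11y²+84y+98 = ((1/10)y+7/10)(10y³−30y²+100y+140) + (0)
Last nonzero remainder: 10y³−30y²+100y+140. Dividing through by 10 gives the monic gcd y³−3y²+10y+14.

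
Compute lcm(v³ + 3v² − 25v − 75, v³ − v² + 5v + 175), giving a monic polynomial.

v⁵ − 3v⁴ − 8v³ + 180v² − 425v − 2625

Euclidean algorithm in ℚ[v]:
  v³ + 3v² − 25v − 75 = (v³ − v² + 5v + 175) + (4v² − 30v − 250)
  v³ − v² + 5v + 175 = ((1/4)v + 13/8)(4v² − 30v − 250) + ((465/4)v + 2325/4)
  4v² − 30v − 250 = ((16/465)v − 40/93)((465/4)v + 2325/4) + (0)
Last nonzero remainder: (465/4)v + 2325/4. Dividing through by 465/4 gives the monic gcd v + 5.
Then lcm(f, g) = f·g / gcd(f, g); expanding and making the result monic gives the answer.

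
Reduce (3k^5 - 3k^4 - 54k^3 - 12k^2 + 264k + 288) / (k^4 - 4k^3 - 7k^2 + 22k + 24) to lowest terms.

(3k^2 + 12k + 12)/(k + 1)

By polynomial division,
  3k^5 - 3k^4 - 54k^3 - 12k^2 + 264k + 288 = (3k + 9)(k^4 - 4k^3 - 7k^2 + 22k + 24) + (3k^3 - 15k^2 - 6k + 72)
  k^4 - 4k^3 - 7k^2 + 22k + 24 = ((1/3)k + 1/3)(3k^3 - 15k^2 - 6k + 72) + (0)
Last nonzero remainder: 3k^3 - 15k^2 - 6k + 72. Dividing through by 3 gives the monic gcd k^3 - 5k^2 - 2k + 24.
Cancel k^3 - 5k^2 - 2k + 24 from numerator and denominator to get the reduced form.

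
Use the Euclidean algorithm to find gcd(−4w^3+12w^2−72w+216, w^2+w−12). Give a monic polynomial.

Euclidean algorithm in ℚ[w]:
  −4w^3+12w^2−72w+216 = (−4w+16)(w^2+w−12) + (−136w+408)
  w^2+w−12 = (−(1/136)w−1/34)(−136w+408) + (0)
Last nonzero remainder: −136w+408. Dividing through by −136 gives the monic gcd w−3.

w−3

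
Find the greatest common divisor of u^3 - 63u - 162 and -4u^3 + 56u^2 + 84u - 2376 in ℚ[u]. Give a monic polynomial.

u^2 - 3u - 54

Euclidean algorithm in ℚ[u]:
  u^3 - 63u - 162 = (-1/4)(-4u^3 + 56u^2 + 84u - 2376) + (14u^2 - 42u - 756)
  -4u^3 + 56u^2 + 84u - 2376 = (-(2/7)u + 22/7)(14u^2 - 42u - 756) + (0)
Last nonzero remainder: 14u^2 - 42u - 756. Dividing through by 14 gives the monic gcd u^2 - 3u - 54.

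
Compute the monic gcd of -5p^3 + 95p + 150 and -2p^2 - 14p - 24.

Apply the Euclidean algorithm:
  -5p^3 + 95p + 150 = ((5/2)p - 35/2)(-2p^2 - 14p - 24) + (-90p - 270)
  -2p^2 - 14p - 24 = ((1/45)p + 4/45)(-90p - 270) + (0)
Last nonzero remainder: -90p - 270. Dividing through by -90 gives the monic gcd p + 3.

p + 3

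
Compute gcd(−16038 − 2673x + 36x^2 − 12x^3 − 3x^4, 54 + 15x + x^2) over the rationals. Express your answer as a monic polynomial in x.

54 + 15x + x^2

Apply the Euclidean algorithm:
  −3x^4 − 12x^3 + 36x^2 − 2673x − 16038 = (−3x^2 + 33x − 297)(x^2 + 15x + 54) + (0)
The last nonzero remainder x^2 + 15x + 54 is already monic.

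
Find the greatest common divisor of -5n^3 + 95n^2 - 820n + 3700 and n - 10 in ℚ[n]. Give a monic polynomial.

n - 10

Apply the Euclidean algorithm:
  -5n^3 + 95n^2 - 820n + 3700 = (-5n^2 + 45n - 370)(n - 10) + (0)
The last nonzero remainder n - 10 is already monic.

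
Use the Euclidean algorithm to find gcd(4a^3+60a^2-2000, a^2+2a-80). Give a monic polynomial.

a+10

Apply the Euclidean algorithm:
  4a^3+60a^2-2000 = (4a+52)(a^2+2a-80) + (216a+2160)
  a^2+2a-80 = ((1/216)a-1/27)(216a+2160) + (0)
Last nonzero remainder: 216a+2160. Dividing through by 216 gives the monic gcd a+10.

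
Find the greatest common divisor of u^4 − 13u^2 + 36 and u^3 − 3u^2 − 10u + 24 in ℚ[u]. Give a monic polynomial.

u^2 + u − 6

Euclidean algorithm in ℚ[u]:
  u^4 − 13u^2 + 36 = (u + 3)(u^3 − 3u^2 − 10u + 24) + (6u^2 + 6u − 36)
  u^3 − 3u^2 − 10u + 24 = ((1/6)u − 2/3)(6u^2 + 6u − 36) + (0)
Last nonzero remainder: 6u^2 + 6u − 36. Dividing through by 6 gives the monic gcd u^2 + u − 6.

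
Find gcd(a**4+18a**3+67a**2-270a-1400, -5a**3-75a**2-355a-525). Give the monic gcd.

a**2+12a+35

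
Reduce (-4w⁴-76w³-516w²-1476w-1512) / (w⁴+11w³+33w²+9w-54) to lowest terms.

(-4w-28)/(w-1)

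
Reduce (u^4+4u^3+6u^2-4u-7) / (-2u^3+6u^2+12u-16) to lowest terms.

By polynomial division,
  u^4+4u^3+6u^2-4u-7 = (-(1/2)u-7/2)(-2u^3+6u^2+12u-16) + (33u^2+30u-63)
  -2u^3+6u^2+12u-16 = (-(2/33)u+86/363)(33u^2+30u-63) + ((130/121)u-130/121)
  33u^2+30u-63 = ((3993/130)u+7623/130)((130/121)u-130/121) + (0)
Last nonzero remainder: (130/121)u-130/121. Dividing through by 130/121 gives the monic gcd u-1.
Cancel u-1 from numerator and denominator to get the reduced form.

(-u^3-5u^2-11u-7)/(2u^2-4u-16)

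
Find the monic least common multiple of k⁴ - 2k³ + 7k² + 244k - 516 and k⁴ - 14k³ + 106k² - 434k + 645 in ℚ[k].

By polynomial division,
  k⁴ - 2k³ + 7k² + 244k - 516 = (k⁴ - 14k³ + 106k² - 434k + 645) + (12k³ - 99k² + 678k - 1161)
  k⁴ - 14k³ + 106k² - 434k + 645 = ((1/12)k - 23/48)(12k³ - 99k² + 678k - 1161) + ((33/16)k² - (99/8)k + 1419/16)
  12k³ - 99k² + 678k - 1161 = ((64/11)k - 144/11)((33/16)k² - (99/8)k + 1419/16) + (0)
Last nonzero remainder: (33/16)k² - (99/8)k + 1419/16. Dividing through by 33/16 gives the monic gcd k² - 6k + 43.
Then lcm(f, g) = f·g / gcd(f, g); expanding and making the result monic gives the answer.

k⁶ - 10k⁵ + 38k⁴ + 158k³ - 2363k² + 7788k - 7740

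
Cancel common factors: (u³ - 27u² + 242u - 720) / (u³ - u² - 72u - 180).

(u² - 17u + 72)/(u² + 9u + 18)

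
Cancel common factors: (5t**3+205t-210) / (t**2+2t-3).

Euclidean algorithm in ℚ[t]:
  5t**3+205t-210 = (5t-10)(t**2+2t-3) + (240t-240)
  t**2+2t-3 = ((1/240)t+1/80)(240t-240) + (0)
Last nonzero remainder: 240t-240. Dividing through by 240 gives the monic gcd t-1.
Cancel t-1 from numerator and denominator to get the reduced form.

(5t**2+5t+210)/(t+3)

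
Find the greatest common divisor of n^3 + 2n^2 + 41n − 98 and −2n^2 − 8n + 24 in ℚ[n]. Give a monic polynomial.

n − 2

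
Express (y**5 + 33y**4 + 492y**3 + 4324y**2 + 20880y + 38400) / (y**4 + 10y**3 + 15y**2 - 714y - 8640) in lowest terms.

Euclidean algorithm in ℚ[y]:
  y**5 + 33y**4 + 492y**3 + 4324y**2 + 20880y + 38400 = (y + 23)(y**4 + 10y**3 + 15y**2 - 714y - 8640) + (247y**3 + 4693y**2 + 45942y + 237120)
  y**4 + 10y**3 + 15y**2 - 714y - 8640 = ((1/247)y - 9/247)(247y**3 + 4693y**2 + 45942y + 237120) + (0)
Last nonzero remainder: 247y**3 + 4693y**2 + 45942y + 237120. Dividing through by 247 gives the monic gcd y**3 + 19y**2 + 186y + 960.
Cancel y**3 + 19y**2 + 186y + 960 from numerator and denominator to get the reduced form.

(y**2 + 14y + 40)/(y - 9)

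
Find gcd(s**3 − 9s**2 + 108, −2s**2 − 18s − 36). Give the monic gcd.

Euclidean algorithm in ℚ[s]:
  s**3 − 9s**2 + 108 = (−(1/2)s + 9)(−2s**2 − 18s − 36) + (144s + 432)
  −2s**2 − 18s − 36 = (−(1/72)s − 1/12)(144s + 432) + (0)
Last nonzero remainder: 144s + 432. Dividing through by 144 gives the monic gcd s + 3.

s + 3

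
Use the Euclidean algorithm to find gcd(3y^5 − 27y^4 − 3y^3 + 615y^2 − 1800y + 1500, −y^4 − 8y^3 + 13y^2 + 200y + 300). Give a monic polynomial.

y^2 − 25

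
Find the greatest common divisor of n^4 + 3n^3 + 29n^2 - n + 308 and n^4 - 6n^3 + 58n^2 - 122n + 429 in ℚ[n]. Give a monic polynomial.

n^2 - 2n + 11

Repeated division with remainder:
  n^4 + 3n^3 + 29n^2 - n + 308 = (n^4 - 6n^3 + 58n^2 - 122n + 429) + (9n^3 - 29n^2 + 121n - 121)
  n^4 - 6n^3 + 58n^2 - 122n + 429 = ((1/9)n - 25/81)(9n^3 - 29n^2 + 121n - 121) + ((2884/81)n^2 - (5768/81)n + 31724/81)
  9n^3 - 29n^2 + 121n - 121 = ((729/2884)n - 891/2884)((2884/81)n^2 - (5768/81)n + 31724/81) + (0)
Last nonzero remainder: (2884/81)n^2 - (5768/81)n + 31724/81. Dividing through by 2884/81 gives the monic gcd n^2 - 2n + 11.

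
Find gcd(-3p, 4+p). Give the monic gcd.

Apply the Euclidean algorithm:
  -3p = (-3)(p+4) + (12)
  p+4 = ((1/12)p+1/3)(12) + (0)
The last nonzero remainder is the constant 12, so the polynomials are coprime and gcd = 1.

1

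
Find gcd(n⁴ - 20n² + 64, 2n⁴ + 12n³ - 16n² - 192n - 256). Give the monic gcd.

n³ + 2n² - 16n - 32

By polynomial division,
  n⁴ - 20n² + 64 = (1/2)(2n⁴ + 12n³ - 16n² - 192n - 256) + (-6n³ - 12n² + 96n + 192)
  2n⁴ + 12n³ - 16n² - 192n - 256 = (-(1/3)n - 4/3)(-6n³ - 12n² + 96n + 192) + (0)
Last nonzero remainder: -6n³ - 12n² + 96n + 192. Dividing through by -6 gives the monic gcd n³ + 2n² - 16n - 32.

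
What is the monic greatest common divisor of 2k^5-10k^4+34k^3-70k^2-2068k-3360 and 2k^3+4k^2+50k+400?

k^2-3k+40

Repeated division with remainder:
  2k^5-10k^4+34k^3-70k^2-2068k-3360 = (k^2-7k+6)(2k^3+4k^2+50k+400) + (-144k^2+432k-5760)
  2k^3+4k^2+50k+400 = (-(1/72)k-5/72)(-144k^2+432k-5760) + (0)
Last nonzero remainder: -144k^2+432k-5760. Dividing through by -144 gives the monic gcd k^2-3k+40.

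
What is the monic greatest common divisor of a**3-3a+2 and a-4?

By polynomial division,
  a**3-3a+2 = (a**2+4a+13)(a-4) + (54)
  a-4 = ((1/54)a-2/27)(54) + (0)
The last nonzero remainder is the constant 54, so the polynomials are coprime and gcd = 1.

1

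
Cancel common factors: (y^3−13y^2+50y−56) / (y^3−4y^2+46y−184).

Apply the Euclidean algorithm:
  y^3−13y^2+50y−56 = (y^3−4y^2+46y−184) + (−9y^2+4y+128)
  y^3−4y^2+46y−184 = (−(1/9)y+32/81)(−9y^2+4y+128) + ((4750/81)y−19000/81)
  −9y^2+4y+128 = (−(729/4750)y−1296/2375)((4750/81)y−19000/81) + (0)
Last nonzero remainder: (4750/81)y−19000/81. Dividing through by 4750/81 gives the monic gcd y−4.
Cancel y−4 from numerator and denominator to get the reduced form.

(y^2−9y+14)/(y^2+46)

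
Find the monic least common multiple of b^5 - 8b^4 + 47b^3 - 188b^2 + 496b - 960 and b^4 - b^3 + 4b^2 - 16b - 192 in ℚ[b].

b^6 - 5b^5 + 23b^4 - 47b^3 - 68b^2 + 528b - 2880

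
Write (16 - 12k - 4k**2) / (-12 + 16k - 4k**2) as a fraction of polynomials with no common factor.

(4 + k)/(-3 + k)

Euclidean algorithm in ℚ[k]:
  -4k**2 - 12k + 16 = (-4k**2 + 16k - 12) + (-28k + 28)
  -4k**2 + 16k - 12 = ((1/7)k - 3/7)(-28k + 28) + (0)
Last nonzero remainder: -28k + 28. Dividing through by -28 gives the monic gcd k - 1.
Cancel k - 1 from numerator and denominator to get the reduced form.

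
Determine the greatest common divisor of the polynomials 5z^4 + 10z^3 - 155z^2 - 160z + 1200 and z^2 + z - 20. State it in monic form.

z^2 + z - 20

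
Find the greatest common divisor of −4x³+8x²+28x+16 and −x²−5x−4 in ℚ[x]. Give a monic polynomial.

x+1

By polynomial division,
  −4x³+8x²+28x+16 = (4x−28)(−x²−5x−4) + (−96x−96)
  −x²−5x−4 = ((1/96)x+1/24)(−96x−96) + (0)
Last nonzero remainder: −96x−96. Dividing through by −96 gives the monic gcd x+1.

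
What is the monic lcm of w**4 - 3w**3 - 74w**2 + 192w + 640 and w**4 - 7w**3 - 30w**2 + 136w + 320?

w**5 + w**4 - 86w**3 - 104w**2 + 1408w + 2560

Euclidean algorithm in ℚ[w]:
  w**4 - 3w**3 - 74w**2 + 192w + 640 = (w**4 - 7w**3 - 30w**2 + 136w + 320) + (4w**3 - 44w**2 + 56w + 320)
  w**4 - 7w**3 - 30w**2 + 136w + 320 = ((1/4)w + 1)(4w**3 - 44w**2 + 56w + 320) + (0)
Last nonzero remainder: 4w**3 - 44w**2 + 56w + 320. Dividing through by 4 gives the monic gcd w**3 - 11w**2 + 14w + 80.
Then lcm(f, g) = f·g / gcd(f, g); expanding and making the result monic gives the answer.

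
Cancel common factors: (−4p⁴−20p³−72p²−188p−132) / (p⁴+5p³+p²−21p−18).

(−4p²−4p−44)/(p²+p−6)

Apply the Euclidean algorithm:
  −4p⁴−20p³−72p²−188p−132 = (−4)(p⁴+5p³+p²−21p−18) + (−68p²−272p−204)
  p⁴+5p³+p²−21p−18 = (−(1/68)p²−(1/68)p+3/34)(−68p²−272p−204) + (0)
Last nonzero remainder: −68p²−272p−204. Dividing through by −68 gives the monic gcd p²+4p+3.
Cancel p²+4p+3 from numerator and denominator to get the reduced form.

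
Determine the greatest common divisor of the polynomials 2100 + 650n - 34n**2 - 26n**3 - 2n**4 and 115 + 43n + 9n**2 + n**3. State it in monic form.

5 + n

Repeated division with remainder:
  -2n**4 - 26n**3 - 34n**2 + 650n + 2100 = (-2n - 8)(n**3 + 9n**2 + 43n + 115) + (124n**2 + 1224n + 3020)
  n**3 + 9n**2 + 43n + 115 = ((1/124)n - 27/3844)(124n**2 + 1224n + 3020) + ((26180/961)n + 130900/961)
  124n**2 + 1224n + 3020 = ((29791/6545)n + 145111/6545)((26180/961)n + 130900/961) + (0)
Last nonzero remainder: (26180/961)n + 130900/961. Dividing through by 26180/961 gives the monic gcd n + 5.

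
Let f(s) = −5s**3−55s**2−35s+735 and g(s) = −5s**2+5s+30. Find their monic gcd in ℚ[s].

Apply the Euclidean algorithm:
  −5s**3−55s**2−35s+735 = (s+12)(−5s**2+5s+30) + (−125s+375)
  −5s**2+5s+30 = ((1/25)s+2/25)(−125s+375) + (0)
Last nonzero remainder: −125s+375. Dividing through by −125 gives the monic gcd s−3.

s−3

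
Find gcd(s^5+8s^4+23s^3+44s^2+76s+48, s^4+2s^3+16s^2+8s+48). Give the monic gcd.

s^2+4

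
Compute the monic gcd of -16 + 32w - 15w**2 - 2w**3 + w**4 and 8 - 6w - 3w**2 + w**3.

4 - 5w + w**2

Apply the Euclidean algorithm:
  w**4 - 2w**3 - 15w**2 + 32w - 16 = (w + 1)(w**3 - 3w**2 - 6w + 8) + (-6w**2 + 30w - 24)
  w**3 - 3w**2 - 6w + 8 = (-(1/6)w - 1/3)(-6w**2 + 30w - 24) + (0)
Last nonzero remainder: -6w**2 + 30w - 24. Dividing through by -6 gives the monic gcd w**2 - 5w + 4.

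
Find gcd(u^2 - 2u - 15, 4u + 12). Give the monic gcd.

u + 3

Apply the Euclidean algorithm:
  u^2 - 2u - 15 = ((1/4)u - 5/4)(4u + 12) + (0)
Last nonzero remainder: 4u + 12. Dividing through by 4 gives the monic gcd u + 3.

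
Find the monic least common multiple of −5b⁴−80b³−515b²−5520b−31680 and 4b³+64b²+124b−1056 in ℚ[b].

Repeated division with remainder:
  −5b⁴−80b³−515b²−5520b−31680 = (−(5/4)b)(4b³+64b²+124b−1056) + (−360b²−6840b−31680)
  4b³+64b²+124b−1056 = (−(1/90)b+1/30)(−360b²−6840b−31680) + (0)
Last nonzero remainder: −360b²−6840b−31680. Dividing through by −360 gives the monic gcd b²+19b+88.
Then lcm(f, g) = f·g / gcd(f, g); expanding and making the result monic gives the answer.

b⁵+13b⁴+55b³+795b²+3024b−19008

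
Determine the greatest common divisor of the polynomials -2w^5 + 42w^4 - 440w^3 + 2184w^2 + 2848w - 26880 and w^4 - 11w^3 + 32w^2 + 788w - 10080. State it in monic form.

By polynomial division,
  -2w^5 + 42w^4 - 440w^3 + 2184w^2 + 2848w - 26880 = (-2w + 20)(w^4 - 11w^3 + 32w^2 + 788w - 10080) + (-156w^3 + 3120w^2 - 33072w + 174720)
  w^4 - 11w^3 + 32w^2 + 788w - 10080 = (-(1/156)w - 3/52)(-156w^3 + 3120w^2 - 33072w + 174720) + (0)
Last nonzero remainder: -156w^3 + 3120w^2 - 33072w + 174720. Dividing through by -156 gives the monic gcd w^3 - 20w^2 + 212w - 1120.

w^3 - 20w^2 + 212w - 1120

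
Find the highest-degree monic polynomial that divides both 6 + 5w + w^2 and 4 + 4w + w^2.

2 + w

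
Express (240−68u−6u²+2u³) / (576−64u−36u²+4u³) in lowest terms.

(−30+u+u²)/(−72−10u+2u²)

Euclidean algorithm in ℚ[u]:
  2u³−6u²−68u+240 = (1/2)(4u³−36u²−64u+576) + (12u²−36u−48)
  4u³−36u²−64u+576 = ((1/3)u−2)(12u²−36u−48) + (−120u+480)
  12u²−36u−48 = (−(1/10)u−1/10)(−120u+480) + (0)
Last nonzero remainder: −120u+480. Dividing through by −120 gives the monic gcd u−4.
Cancel u−4 from numerator and denominator to get the reduced form.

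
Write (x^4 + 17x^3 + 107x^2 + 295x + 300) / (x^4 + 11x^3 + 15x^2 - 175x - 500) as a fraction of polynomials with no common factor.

Repeated division with remainder:
  x^4 + 17x^3 + 107x^2 + 295x + 300 = (x^4 + 11x^3 + 15x^2 - 175x - 500) + (6x^3 + 92x^2 + 470x + 800)
  x^4 + 11x^3 + 15x^2 - 175x - 500 = ((1/6)x - 13/18)(6x^3 + 92x^2 + 470x + 800) + ((28/9)x^2 + (280/9)x + 700/9)
  6x^3 + 92x^2 + 470x + 800 = ((27/14)x + 72/7)((28/9)x^2 + (280/9)x + 700/9) + (0)
Last nonzero remainder: (28/9)x^2 + (280/9)x + 700/9. Dividing through by 28/9 gives the monic gcd x^2 + 10x + 25.
Cancel x^2 + 10x + 25 from numerator and denominator to get the reduced form.

(x^2 + 7x + 12)/(x^2 + x - 20)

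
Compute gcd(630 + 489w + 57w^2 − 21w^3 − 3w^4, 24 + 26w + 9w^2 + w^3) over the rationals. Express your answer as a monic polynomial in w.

6 + 5w + w^2

By polynomial division,
  −3w^4 − 21w^3 + 57w^2 + 489w + 630 = (−3w + 6)(w^3 + 9w^2 + 26w + 24) + (81w^2 + 405w + 486)
  w^3 + 9w^2 + 26w + 24 = ((1/81)w + 4/81)(81w^2 + 405w + 486) + (0)
Last nonzero remainder: 81w^2 + 405w + 486. Dividing through by 81 gives the monic gcd w^2 + 5w + 6.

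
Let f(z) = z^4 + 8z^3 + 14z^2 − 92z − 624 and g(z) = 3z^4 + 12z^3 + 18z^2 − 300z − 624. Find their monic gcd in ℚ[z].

z^3 + 2z^2 + 2z − 104

Repeated division with remainder:
  z^4 + 8z^3 + 14z^2 − 92z − 624 = (1/3)(3z^4 + 12z^3 + 18z^2 − 300z − 624) + (4z^3 + 8z^2 + 8z − 416)
  3z^4 + 12z^3 + 18z^2 − 300z − 624 = ((3/4)z + 3/2)(4z^3 + 8z^2 + 8z − 416) + (0)
Last nonzero remainder: 4z^3 + 8z^2 + 8z − 416. Dividing through by 4 gives the monic gcd z^3 + 2z^2 + 2z − 104.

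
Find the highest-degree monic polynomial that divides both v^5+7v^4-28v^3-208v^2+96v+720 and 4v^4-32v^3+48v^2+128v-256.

v^2-4

Repeated division with remainder:
  v^5+7v^4-28v^3-208v^2+96v+720 = ((1/4)v+15/4)(4v^4-32v^3+48v^2+128v-256) + (80v^3-420v^2-320v+1680)
  4v^4-32v^3+48v^2+128v-256 = ((1/20)v-11/80)(80v^3-420v^2-320v+1680) + ((25/4)v^2-25)
  80v^3-420v^2-320v+1680 = ((64/5)v-336/5)((25/4)v^2-25) + (0)
Last nonzero remainder: (25/4)v^2-25. Dividing through by 25/4 gives the monic gcd v^2-4.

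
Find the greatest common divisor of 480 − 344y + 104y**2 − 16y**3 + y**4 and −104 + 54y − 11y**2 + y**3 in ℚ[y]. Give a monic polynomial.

−4 + y

By polynomial division,
  y**4 − 16y**3 + 104y**2 − 344y + 480 = (y − 5)(y**3 − 11y**2 + 54y − 104) + (−5y**2 + 30y − 40)
  y**3 − 11y**2 + 54y − 104 = (−(1/5)y + 1)(−5y**2 + 30y − 40) + (16y − 64)
  −5y**2 + 30y − 40 = (−(5/16)y + 5/8)(16y − 64) + (0)
Last nonzero remainder: 16y − 64. Dividing through by 16 gives the monic gcd y − 4.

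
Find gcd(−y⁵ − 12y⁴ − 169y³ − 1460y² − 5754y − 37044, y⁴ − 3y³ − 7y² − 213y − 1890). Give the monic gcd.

Euclidean algorithm in ℚ[y]:
  −y⁵ − 12y⁴ − 169y³ − 1460y² − 5754y − 37044 = (−y − 15)(y⁴ − 3y³ − 7y² − 213y − 1890) + (−221y³ − 1778y² − 10839y − 65394)
  y⁴ − 3y³ − 7y² − 213y − 1890 = (−(1/221)y + 2441/48841)(−221y³ − 1778y² − 10839y − 65394) + ((1602792/48841)y² + (1602792/48841)y + 67317264/48841)
  −221y³ − 1778y² − 10839y − 65394 = (−(10793861/1602792)y − 8449493/178088)((1602792/48841)y² + (1602792/48841)y + 67317264/48841) + (0)
Last nonzero remainder: (1602792/48841)y² + (1602792/48841)y + 67317264/48841. Dividing through by 1602792/48841 gives the monic gcd y² + y + 42.

y² + y + 42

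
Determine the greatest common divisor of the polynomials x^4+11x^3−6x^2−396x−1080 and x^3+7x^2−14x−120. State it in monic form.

Apply the Euclidean algorithm:
  x^4+11x^3−6x^2−396x−1080 = (x+4)(x^3+7x^2−14x−120) + (−20x^2−220x−600)
  x^3+7x^2−14x−120 = (−(1/20)x+1/5)(−20x^2−220x−600) + (0)
Last nonzero remainder: −20x^2−220x−600. Dividing through by −20 gives the monic gcd x^2+11x+30.

x^2+11x+30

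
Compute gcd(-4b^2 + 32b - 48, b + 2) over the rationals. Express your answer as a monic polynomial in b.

1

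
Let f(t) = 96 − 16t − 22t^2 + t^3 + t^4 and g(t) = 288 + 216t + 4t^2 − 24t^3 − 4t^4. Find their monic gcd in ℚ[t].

Euclidean algorithm in ℚ[t]:
  t^4 + t^3 − 22t^2 − 16t + 96 = (−1/4)(−4t^4 − 24t^3 + 4t^2 + 216t + 288) + (−5t^3 − 21t^2 + 38t + 168)
  −4t^4 − 24t^3 + 4t^2 + 216t + 288 = ((4/5)t + 36/25)(−5t^3 − 21t^2 + 38t + 168) + ((96/25)t^2 + (672/25)t + 1152/25)
  −5t^3 − 21t^2 + 38t + 168 = (−(125/96)t + 175/48)((96/25)t^2 + (672/25)t + 1152/25) + (0)
Last nonzero remainder: (96/25)t^2 + (672/25)t + 1152/25. Dividing through by 96/25 gives the monic gcd t^2 + 7t + 12.

12 + 7t + t^2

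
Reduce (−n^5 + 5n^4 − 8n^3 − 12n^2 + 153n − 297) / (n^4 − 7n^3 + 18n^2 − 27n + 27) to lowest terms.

(−n^3 − n^2 − 5n − 33)/(n^2 − n + 3)

Euclidean algorithm in ℚ[n]:
  −n^5 + 5n^4 − 8n^3 − 12n^2 + 153n − 297 = (−n − 2)(n^4 − 7n^3 + 18n^2 − 27n + 27) + (−4n^3 − 3n^2 + 126n − 243)
  n^4 − 7n^3 + 18n^2 − 27n + 27 = (−(1/4)n + 31/16)(−4n^3 − 3n^2 + 126n − 243) + ((885/16)n^2 − (2655/8)n + 7965/16)
  −4n^3 − 3n^2 + 126n − 243 = (−(64/885)n − 144/295)((885/16)n^2 − (2655/8)n + 7965/16) + (0)
Last nonzero remainder: (885/16)n^2 − (2655/8)n + 7965/16. Dividing through by 885/16 gives the monic gcd n^2 − 6n + 9.
Cancel n^2 − 6n + 9 from numerator and denominator to get the reduced form.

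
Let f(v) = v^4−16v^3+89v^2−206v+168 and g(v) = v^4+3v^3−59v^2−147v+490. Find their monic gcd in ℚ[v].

v^2−9v+14

Repeated division with remainder:
  v^4−16v^3+89v^2−206v+168 = (v^4+3v^3−59v^2−147v+490) + (−19v^3+148v^2−59v−322)
  v^4+3v^3−59v^2−147v+490 = (−(1/19)v−205/361)(−19v^3+148v^2−59v−322) + ((7920/361)v^2−(71280/361)v+110880/361)
  −19v^3+148v^2−59v−322 = (−(6859/7920)v−8303/7920)((7920/361)v^2−(71280/361)v+110880/361) + (0)
Last nonzero remainder: (7920/361)v^2−(71280/361)v+110880/361. Dividing through by 7920/361 gives the monic gcd v^2−9v+14.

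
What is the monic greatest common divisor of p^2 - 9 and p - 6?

Apply the Euclidean algorithm:
  p^2 - 9 = (p + 6)(p - 6) + (27)
  p - 6 = ((1/27)p - 2/9)(27) + (0)
The last nonzero remainder is the constant 27, so the polynomials are coprime and gcd = 1.

1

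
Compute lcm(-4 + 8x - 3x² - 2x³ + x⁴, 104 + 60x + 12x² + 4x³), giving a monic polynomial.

-52 + 100x - 35x² - 21x³ + 8x⁴ - x⁵ + x⁶

Repeated division with remainder:
  x⁴ - 2x³ - 3x² + 8x - 4 = ((1/4)x - 5/4)(4x³ + 12x² + 60x + 104) + (-3x² + 57x + 126)
  4x³ + 12x² + 60x + 104 = (-(4/3)x - 88/3)(-3x² + 57x + 126) + (1900x + 3800)
  -3x² + 57x + 126 = (-(3/1900)x + 63/1900)(1900x + 3800) + (0)
Last nonzero remainder: 1900x + 3800. Dividing through by 1900 gives the monic gcd x + 2.
Then lcm(f, g) = f·g / gcd(f, g); expanding and making the result monic gives the answer.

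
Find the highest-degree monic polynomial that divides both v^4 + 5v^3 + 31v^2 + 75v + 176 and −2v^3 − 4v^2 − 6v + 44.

v^2 + 4v + 11

By polynomial division,
  v^4 + 5v^3 + 31v^2 + 75v + 176 = (−(1/2)v − 3/2)(−2v^3 − 4v^2 − 6v + 44) + (22v^2 + 88v + 242)
  −2v^3 − 4v^2 − 6v + 44 = (−(1/11)v + 2/11)(22v^2 + 88v + 242) + (0)
Last nonzero remainder: 22v^2 + 88v + 242. Dividing through by 22 gives the monic gcd v^2 + 4v + 11.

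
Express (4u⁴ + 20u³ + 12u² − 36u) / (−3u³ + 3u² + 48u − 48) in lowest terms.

(−4u³ − 24u² − 36u)/(3u² − 48)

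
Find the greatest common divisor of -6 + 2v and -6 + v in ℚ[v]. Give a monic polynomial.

1

By polynomial division,
  2v - 6 = (2)(v - 6) + (6)
  v - 6 = ((1/6)v - 1)(6) + (0)
The last nonzero remainder is the constant 6, so the polynomials are coprime and gcd = 1.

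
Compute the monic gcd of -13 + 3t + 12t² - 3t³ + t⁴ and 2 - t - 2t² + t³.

By polynomial division,
  t⁴ - 3t³ + 12t² + 3t - 13 = (t - 1)(t³ - 2t² - t + 2) + (11t² - 11)
  t³ - 2t² - t + 2 = ((1/11)t - 2/11)(11t² - 11) + (0)
Last nonzero remainder: 11t² - 11. Dividing through by 11 gives the monic gcd t² - 1.

-1 + t²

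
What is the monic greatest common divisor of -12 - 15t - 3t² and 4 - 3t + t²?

1

Apply the Euclidean algorithm:
  -3t² - 15t - 12 = (-3)(t² - 3t + 4) + (-24t)
  t² - 3t + 4 = (-(1/24)t + 1/8)(-24t) + (4)
  -24t = (-6t)(4) + (0)
The last nonzero remainder is the constant 4, so the polynomials are coprime and gcd = 1.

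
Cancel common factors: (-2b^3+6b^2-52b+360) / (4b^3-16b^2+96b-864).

(-b+5)/(2b-12)

Repeated division with remainder:
  -2b^3+6b^2-52b+360 = (-1/2)(4b^3-16b^2+96b-864) + (-2b^2-4b-72)
  4b^3-16b^2+96b-864 = (-2b+12)(-2b^2-4b-72) + (0)
Last nonzero remainder: -2b^2-4b-72. Dividing through by -2 gives the monic gcd b^2+2b+36.
Cancel b^2+2b+36 from numerator and denominator to get the reduced form.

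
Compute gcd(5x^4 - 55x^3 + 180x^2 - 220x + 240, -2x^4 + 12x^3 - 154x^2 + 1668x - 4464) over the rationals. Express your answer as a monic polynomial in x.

x^2 - 10x + 24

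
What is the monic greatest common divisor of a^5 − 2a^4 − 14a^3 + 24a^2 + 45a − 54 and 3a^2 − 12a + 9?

a^2 − 4a + 3

By polynomial division,
  a^5 − 2a^4 − 14a^3 + 24a^2 + 45a − 54 = ((1/3)a^3 + (2/3)a^2 − 3a − 6)(3a^2 − 12a + 9) + (0)
Last nonzero remainder: 3a^2 − 12a + 9. Dividing through by 3 gives the monic gcd a^2 − 4a + 3.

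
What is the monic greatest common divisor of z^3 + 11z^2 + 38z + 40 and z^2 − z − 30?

z + 5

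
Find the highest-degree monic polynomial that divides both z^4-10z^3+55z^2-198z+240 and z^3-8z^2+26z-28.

z-2

Euclidean algorithm in ℚ[z]:
  z^4-10z^3+55z^2-198z+240 = (z-2)(z^3-8z^2+26z-28) + (13z^2-118z+184)
  z^3-8z^2+26z-28 = ((1/13)z+14/169)(13z^2-118z+184) + ((3654/169)z-7308/169)
  13z^2-118z+184 = ((2197/3654)z-7774/1827)((3654/169)z-7308/169) + (0)
Last nonzero remainder: (3654/169)z-7308/169. Dividing through by 3654/169 gives the monic gcd z-2.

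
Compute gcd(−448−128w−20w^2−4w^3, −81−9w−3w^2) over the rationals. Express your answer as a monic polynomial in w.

Repeated division with remainder:
  −4w^3−20w^2−128w−448 = ((4/3)w+8/3)(−3w^2−9w−81) + (4w−232)
  −3w^2−9w−81 = (−(3/4)w−183/4)(4w−232) + (−10695)
  4w−232 = (−(4/10695)w+232/10695)(−10695) + (0)
The last nonzero remainder is the constant −10695, so the polynomials are coprime and gcd = 1.

1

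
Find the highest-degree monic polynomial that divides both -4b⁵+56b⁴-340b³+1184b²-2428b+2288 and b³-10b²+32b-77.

b²-3b+11

By polynomial division,
  -4b⁵+56b⁴-340b³+1184b²-2428b+2288 = (-4b²+16b-52)(b³-10b²+32b-77) + (-156b²+468b-1716)
  b³-10b²+32b-77 = (-(1/156)b+7/156)(-156b²+468b-1716) + (0)
Last nonzero remainder: -156b²+468b-1716. Dividing through by -156 gives the monic gcd b²-3b+11.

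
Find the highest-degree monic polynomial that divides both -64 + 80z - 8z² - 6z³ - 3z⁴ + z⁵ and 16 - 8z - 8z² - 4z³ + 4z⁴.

2 - 3z + z²

By polynomial division,
  z⁵ - 3z⁴ - 6z³ - 8z² + 80z - 64 = ((1/4)z - 1/2)(4z⁴ - 4z³ - 8z² - 8z + 16) + (-6z³ - 10z² + 72z - 56)
  4z⁴ - 4z³ - 8z² - 8z + 16 = (-(2/3)z + 16/9)(-6z³ - 10z² + 72z - 56) + ((520/9)z² - (520/3)z + 1040/9)
  -6z³ - 10z² + 72z - 56 = (-(27/260)z - 63/130)((520/9)z² - (520/3)z + 1040/9) + (0)
Last nonzero remainder: (520/9)z² - (520/3)z + 1040/9. Dividing through by 520/9 gives the monic gcd z² - 3z + 2.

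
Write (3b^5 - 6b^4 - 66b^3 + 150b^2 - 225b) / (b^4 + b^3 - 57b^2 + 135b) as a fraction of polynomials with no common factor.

Apply the Euclidean algorithm:
  3b^5 - 6b^4 - 66b^3 + 150b^2 - 225b = (3b - 9)(b^4 + b^3 - 57b^2 + 135b) + (114b^3 - 768b^2 + 990b)
  b^4 + b^3 - 57b^2 + 135b = ((1/114)b + 49/722)(114b^3 - 768b^2 + 990b) + (-(4896/361)b^2 + (24480/361)b)
  114b^3 - 768b^2 + 990b = (-(6859/816)b + 3971/272)(-(4896/361)b^2 + (24480/361)b) + (0)
Last nonzero remainder: -(4896/361)b^2 + (24480/361)b. Dividing through by -4896/361 gives the monic gcd b^2 - 5b.
Cancel b^2 - 5b from numerator and denominator to get the reduced form.

(3b^3 + 9b^2 - 21b + 45)/(b^2 + 6b - 27)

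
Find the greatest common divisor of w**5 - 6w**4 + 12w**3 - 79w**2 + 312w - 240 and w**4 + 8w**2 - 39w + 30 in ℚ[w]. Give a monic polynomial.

w**3 + 2w**2 + 12w - 15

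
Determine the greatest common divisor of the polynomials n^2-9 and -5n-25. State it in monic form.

Euclidean algorithm in ℚ[n]:
  n^2-9 = (-(1/5)n+1)(-5n-25) + (16)
  -5n-25 = (-(5/16)n-25/16)(16) + (0)
The last nonzero remainder is the constant 16, so the polynomials are coprime and gcd = 1.

1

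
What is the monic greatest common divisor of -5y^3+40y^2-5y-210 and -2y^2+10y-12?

y-3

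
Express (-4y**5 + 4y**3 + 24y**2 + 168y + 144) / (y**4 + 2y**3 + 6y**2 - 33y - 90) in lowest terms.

(-4y**3 - 4y**2 - 24y - 24)/(y**2 + 3y + 15)

Euclidean algorithm in ℚ[y]:
  -4y**5 + 4y**3 + 24y**2 + 168y + 144 = (-4y + 8)(y**4 + 2y**3 + 6y**2 - 33y - 90) + (12y**3 - 156y**2 + 72y + 864)
  y**4 + 2y**3 + 6y**2 - 33y - 90 = ((1/12)y + 5/4)(12y**3 - 156y**2 + 72y + 864) + (195y**2 - 195y - 1170)
  12y**3 - 156y**2 + 72y + 864 = ((4/65)y - 48/65)(195y**2 - 195y - 1170) + (0)
Last nonzero remainder: 195y**2 - 195y - 1170. Dividing through by 195 gives the monic gcd y**2 - y - 6.
Cancel y**2 - y - 6 from numerator and denominator to get the reduced form.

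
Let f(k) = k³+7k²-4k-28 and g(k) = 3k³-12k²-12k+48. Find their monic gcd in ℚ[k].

k²-4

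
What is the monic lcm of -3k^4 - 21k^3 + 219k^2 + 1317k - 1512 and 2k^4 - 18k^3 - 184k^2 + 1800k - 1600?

k^6 + 7k^5 - 173k^4 - 1139k^3 + 7804k^2 + 43900k - 50400

Apply the Euclidean algorithm:
  -3k^4 - 21k^3 + 219k^2 + 1317k - 1512 = (-3/2)(2k^4 - 18k^3 - 184k^2 + 1800k - 1600) + (-48k^3 - 57k^2 + 4017k - 3912)
  2k^4 - 18k^3 - 184k^2 + 1800k - 1600 = (-(1/24)k + 163/384)(-48k^3 - 57k^2 + 4017k - 3912) + ((969/128)k^2 - (8721/128)k + 969/16)
  -48k^3 - 57k^2 + 4017k - 3912 = (-(2048/323)k - 20864/323)((969/128)k^2 - (8721/128)k + 969/16) + (0)
Last nonzero remainder: (969/128)k^2 - (8721/128)k + 969/16. Dividing through by 969/128 gives the monic gcd k^2 - 9k + 8.
Then lcm(f, g) = f·g / gcd(f, g); expanding and making the result monic gives the answer.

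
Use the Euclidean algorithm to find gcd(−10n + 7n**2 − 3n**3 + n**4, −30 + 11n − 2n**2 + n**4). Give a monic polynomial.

−10 + 7n − 3n**2 + n**3

Euclidean algorithm in ℚ[n]:
  n**4 − 3n**3 + 7n**2 − 10n = (n**4 − 2n**2 + 11n − 30) + (−3n**3 + 9n**2 − 21n + 30)
  n**4 − 2n**2 + 11n − 30 = (−(1/3)n − 1)(−3n**3 + 9n**2 − 21n + 30) + (0)
Last nonzero remainder: −3n**3 + 9n**2 − 21n + 30. Dividing through by −3 gives the monic gcd n**3 − 3n**2 + 7n − 10.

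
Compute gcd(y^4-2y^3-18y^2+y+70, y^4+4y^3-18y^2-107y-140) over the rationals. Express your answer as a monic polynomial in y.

Apply the Euclidean algorithm:
  y^4-2y^3-18y^2+y+70 = (y^4+4y^3-18y^2-107y-140) + (-6y^3+108y+210)
  y^4+4y^3-18y^2-107y-140 = (-(1/6)y-2/3)(-6y^3+108y+210) + (0)
Last nonzero remainder: -6y^3+108y+210. Dividing through by -6 gives the monic gcd y^3-18y-35.

y^3-18y-35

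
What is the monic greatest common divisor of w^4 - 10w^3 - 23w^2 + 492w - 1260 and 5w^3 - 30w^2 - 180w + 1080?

Euclidean algorithm in ℚ[w]:
  w^4 - 10w^3 - 23w^2 + 492w - 1260 = ((1/5)w - 4/5)(5w^3 - 30w^2 - 180w + 1080) + (-11w^2 + 132w - 396)
  5w^3 - 30w^2 - 180w + 1080 = (-(5/11)w - 30/11)(-11w^2 + 132w - 396) + (0)
Last nonzero remainder: -11w^2 + 132w - 396. Dividing through by -11 gives the monic gcd w^2 - 12w + 36.

w^2 - 12w + 36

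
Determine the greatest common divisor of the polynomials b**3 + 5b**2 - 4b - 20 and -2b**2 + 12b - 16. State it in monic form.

b - 2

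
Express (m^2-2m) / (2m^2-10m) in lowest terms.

Euclidean algorithm in ℚ[m]:
  m^2-2m = (1/2)(2m^2-10m) + (3m)
  2m^2-10m = ((2/3)m-10/3)(3m) + (0)
Last nonzero remainder: 3m. Dividing through by 3 gives the monic gcd m.
Cancel m from numerator and denominator to get the reduced form.

(m-2)/(2m-10)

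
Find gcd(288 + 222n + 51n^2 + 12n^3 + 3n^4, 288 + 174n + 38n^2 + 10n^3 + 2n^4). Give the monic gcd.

48 + 13n + 2n^2 + n^3

Apply the Euclidean algorithm:
  3n^4 + 12n^3 + 51n^2 + 222n + 288 = (3/2)(2n^4 + 10n^3 + 38n^2 + 174n + 288) + (−3n^3 − 6n^2 − 39n − 144)
  2n^4 + 10n^3 + 38n^2 + 174n + 288 = (−(2/3)n − 2)(−3n^3 − 6n^2 − 39n − 144) + (0)
Last nonzero remainder: −3n^3 − 6n^2 − 39n − 144. Dividing through by −3 gives the monic gcd n^3 + 2n^2 + 13n + 48.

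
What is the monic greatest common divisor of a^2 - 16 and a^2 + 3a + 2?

1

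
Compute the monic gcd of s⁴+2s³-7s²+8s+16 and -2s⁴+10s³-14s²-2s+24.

By polynomial division,
  s⁴+2s³-7s²+8s+16 = (-1/2)(-2s⁴+10s³-14s²-2s+24) + (7s³-14s²+7s+28)
  -2s⁴+10s³-14s²-2s+24 = (-(2/7)s+6/7)(7s³-14s²+7s+28) + (0)
Last nonzero remainder: 7s³-14s²+7s+28. Dividing through by 7 gives the monic gcd s³-2s²+s+4.

s³-2s²+s+4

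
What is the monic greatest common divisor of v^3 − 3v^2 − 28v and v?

Euclidean algorithm in ℚ[v]:
  v^3 − 3v^2 − 28v = (v^2 − 3v − 28)(v) + (0)
The last nonzero remainder v is already monic.

v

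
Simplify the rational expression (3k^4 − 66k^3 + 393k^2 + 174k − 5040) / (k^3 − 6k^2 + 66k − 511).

(3k^3 − 45k^2 + 78k + 720)/(k^2 + k + 73)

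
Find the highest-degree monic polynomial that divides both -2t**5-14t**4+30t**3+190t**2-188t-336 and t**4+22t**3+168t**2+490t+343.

Repeated division with remainder:
  -2t**5-14t**4+30t**3+190t**2-188t-336 = (-2t+30)(t**4+22t**3+168t**2+490t+343) + (-294t**3-3870t**2-14202t-10626)
  t**4+22t**3+168t**2+490t+343 = (-(1/294)t-433/14406)(-294t**3-3870t**2-14202t-10626) + ((8100/2401)t**2+(64800/2401)t+8100/343)
  -294t**3-3870t**2-14202t-10626 = (-(117649/1350)t-607453/1350)((8100/2401)t**2+(64800/2401)t+8100/343) + (0)
Last nonzero remainder: (8100/2401)t**2+(64800/2401)t+8100/343. Dividing through by 8100/2401 gives the monic gcd t**2+8t+7.

t**2+8t+7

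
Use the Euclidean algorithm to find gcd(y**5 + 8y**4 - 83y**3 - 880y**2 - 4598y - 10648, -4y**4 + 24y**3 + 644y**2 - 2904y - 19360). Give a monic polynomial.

By polynomial division,
  y**5 + 8y**4 - 83y**3 - 880y**2 - 4598y - 10648 = (-(1/4)y - 7/2)(-4y**4 + 24y**3 + 644y**2 - 2904y - 19360) + (162y**3 + 648y**2 - 19602y - 78408)
  -4y**4 + 24y**3 + 644y**2 - 2904y - 19360 = (-(2/81)y + 20/81)(162y**3 + 648y**2 - 19602y - 78408) + (0)
Last nonzero remainder: 162y**3 + 648y**2 - 19602y - 78408. Dividing through by 162 gives the monic gcd y**3 + 4y**2 - 121y - 484.

y**3 + 4y**2 - 121y - 484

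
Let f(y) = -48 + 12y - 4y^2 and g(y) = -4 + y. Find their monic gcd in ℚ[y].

Apply the Euclidean algorithm:
  -4y^2 + 12y - 48 = (-4y - 4)(y - 4) + (-64)
  y - 4 = (-(1/64)y + 1/16)(-64) + (0)
The last nonzero remainder is the constant -64, so the polynomials are coprime and gcd = 1.

1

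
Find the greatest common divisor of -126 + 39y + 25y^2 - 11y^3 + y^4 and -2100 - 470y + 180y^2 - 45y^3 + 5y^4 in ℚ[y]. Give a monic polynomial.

Euclidean algorithm in ℚ[y]:
  y^4 - 11y^3 + 25y^2 + 39y - 126 = (1/5)(5y^4 - 45y^3 + 180y^2 - 470y - 2100) + (-2y^3 - 11y^2 + 133y + 294)
  5y^4 - 45y^3 + 180y^2 - 470y - 2100 = (-(5/2)y + 145/4)(-2y^3 - 11y^2 + 133y + 294) + ((3645/4)y^2 - (18225/4)y - 25515/2)
  -2y^3 - 11y^2 + 133y + 294 = (-(8/3645)y - 28/1215)((3645/4)y^2 - (18225/4)y - 25515/2) + (0)
Last nonzero remainder: (3645/4)y^2 - (18225/4)y - 25515/2. Dividing through by 3645/4 gives the monic gcd y^2 - 5y - 14.

-14 - 5y + y^2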